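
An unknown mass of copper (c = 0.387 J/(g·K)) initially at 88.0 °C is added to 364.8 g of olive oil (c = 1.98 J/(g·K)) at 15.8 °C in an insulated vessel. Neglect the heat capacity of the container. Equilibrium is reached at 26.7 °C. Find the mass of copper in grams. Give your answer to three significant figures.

q_gained = (364.8 × 1.98) × (26.7 − 15.8) = 7873 J
q_lost = m × 0.387 × (88.0 − 26.7) = 23.7231 m
m = 7873 / 23.7231 = 332 g

m = 332 g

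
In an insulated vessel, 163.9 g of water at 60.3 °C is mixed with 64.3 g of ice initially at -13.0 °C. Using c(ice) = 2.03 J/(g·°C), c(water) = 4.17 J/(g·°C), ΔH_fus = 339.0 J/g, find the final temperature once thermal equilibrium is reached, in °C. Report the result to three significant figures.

T_f = 18.6 °C

Heat to bring ice to 0 °C and melt it: q₁ = 64.3×2.03×13.0 + 64.3×339.0 = 23495 J
Heat the water can supply cooling to 0 °C: 163.9×4.17×60.3 = 41212.8 J > q₁, so all ice melts.
Energy balance: 163.9×4.17×(60.3 − T) = 23495 + 64.3×4.17×(T − 0)
683.463(60.3 − T) = 23495 + 268.131 T
41212.8 − 23495 = 951.594 T
T = 17717.8 / 951.594 = 18.62 °C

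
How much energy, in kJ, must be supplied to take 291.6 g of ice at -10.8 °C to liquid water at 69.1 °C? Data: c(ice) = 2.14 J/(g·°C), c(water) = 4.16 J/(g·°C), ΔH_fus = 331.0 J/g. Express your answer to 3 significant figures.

q = 187 kJ

q1 (heat ice -10.8→0.0 °C): 291.6 × 2.14 × 10.8 = 6739 J
q2 (melt at 0 °C): 291.6 × 331.0 = 96520 J
q3 (heat water 0.0→69.1 °C): 291.6 × 4.16 × 69.1 = 83822 J
Total: 6739 + 96520 + 83822 = 187081 J = 187 kJ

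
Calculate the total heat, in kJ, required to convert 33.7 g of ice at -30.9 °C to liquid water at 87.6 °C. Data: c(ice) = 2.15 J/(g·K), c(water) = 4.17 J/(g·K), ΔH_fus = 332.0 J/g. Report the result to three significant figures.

q1 (heat ice -30.9→0.0 °C): 33.7 × 2.15 × 30.9 = 2239 J
q2 (melt at 0 °C): 33.7 × 332.0 = 11188 J
q3 (heat water 0.0→87.6 °C): 33.7 × 4.17 × 87.6 = 12310 J
Total: 2239 + 11188 + 12310 = 25737 J = 25.7 kJ

q = 25.7 kJ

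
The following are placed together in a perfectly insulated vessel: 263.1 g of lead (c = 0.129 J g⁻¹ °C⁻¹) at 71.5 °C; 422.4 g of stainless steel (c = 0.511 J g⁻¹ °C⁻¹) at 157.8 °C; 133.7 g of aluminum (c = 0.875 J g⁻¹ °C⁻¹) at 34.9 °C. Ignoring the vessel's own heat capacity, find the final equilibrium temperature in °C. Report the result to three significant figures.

Σ mᵢcᵢ(T − Tᵢ) = 0  ⇒  T = Σ mᵢcᵢTᵢ / Σ mᵢcᵢ
Σ mᵢcᵢ = 263.1×0.129 + 422.4×0.511 + 133.7×0.875 = 366.7738
Σ mᵢcᵢTᵢ = 33.9399×71.5 + 215.8464×157.8 + 116.9875×34.9 = 40570
T = 40570 / 366.7738 = 110.6 °C

T_f = 111 °C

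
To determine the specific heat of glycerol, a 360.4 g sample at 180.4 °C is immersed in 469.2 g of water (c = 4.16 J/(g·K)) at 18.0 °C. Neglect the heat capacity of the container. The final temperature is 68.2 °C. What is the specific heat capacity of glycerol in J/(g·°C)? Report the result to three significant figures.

c = 2.42 J/(g·°C)

q_gained = (469.2 × 4.16) × (68.2 − 18.0) = 97980 J
q_lost = 360.4 × c × (180.4 − 68.2) = 40436.88 c
Set equal: c = 97980 / 40436.88 = 2.42 J/(g·°C)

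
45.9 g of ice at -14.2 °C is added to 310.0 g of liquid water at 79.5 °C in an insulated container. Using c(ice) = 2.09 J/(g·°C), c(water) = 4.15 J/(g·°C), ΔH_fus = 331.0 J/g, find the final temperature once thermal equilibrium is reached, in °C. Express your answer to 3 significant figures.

Heat to bring ice to 0 °C and melt it: q₁ = 45.9×2.09×14.2 + 45.9×331.0 = 16555 J
Heat the water can supply cooling to 0 °C: 310.0×4.15×79.5 = 102277 J > q₁, so all ice melts.
Energy balance: 310.0×4.15×(79.5 − T) = 16555 + 45.9×4.15×(T − 0)
1286.5(79.5 − T) = 16555 + 190.485 T
102277 − 16555 = 1476.985 T
T = 85722 / 1476.985 = 58.04 °C

T_f = 58.0 °C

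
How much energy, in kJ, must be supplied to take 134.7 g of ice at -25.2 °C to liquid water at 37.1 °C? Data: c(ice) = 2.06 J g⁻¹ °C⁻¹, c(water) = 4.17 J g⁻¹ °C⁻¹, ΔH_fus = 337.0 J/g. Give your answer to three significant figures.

q = 73.2 kJ

q1 (heat ice -25.2→0.0 °C): 134.7 × 2.06 × 25.2 = 6993 J
q2 (melt at 0 °C): 134.7 × 337.0 = 45394 J
q3 (heat water 0.0→37.1 °C): 134.7 × 4.17 × 37.1 = 20839 J
Total: 6993 + 45394 + 20839 = 73226 J = 73.2 kJ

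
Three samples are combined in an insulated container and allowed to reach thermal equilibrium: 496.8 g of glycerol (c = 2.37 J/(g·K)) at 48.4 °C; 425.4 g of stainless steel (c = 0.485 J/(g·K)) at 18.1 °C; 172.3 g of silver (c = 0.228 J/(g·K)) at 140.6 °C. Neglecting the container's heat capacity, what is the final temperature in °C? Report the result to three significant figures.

Σ mᵢcᵢ(T − Tᵢ) = 0  ⇒  T = Σ mᵢcᵢTᵢ / Σ mᵢcᵢ
Σ mᵢcᵢ = 496.8×2.37 + 425.4×0.485 + 172.3×0.228 = 1423.0194
Σ mᵢcᵢTᵢ = 1177.416×48.4 + 206.319×18.1 + 39.2844×140.6 = 66245
T = 66245 / 1423.0194 = 46.55 °C

T_f = 46.6 °C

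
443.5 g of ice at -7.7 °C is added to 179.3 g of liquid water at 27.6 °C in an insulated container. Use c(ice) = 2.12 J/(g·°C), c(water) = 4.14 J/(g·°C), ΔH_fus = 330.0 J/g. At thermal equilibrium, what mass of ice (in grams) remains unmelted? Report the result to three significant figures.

m_ice remaining = 403 g

Heat to warm all ice to 0 °C: 443.5×2.12×7.7 = 7239.7 J
Heat released by water cooling to 0 °C: 179.3×4.14×27.6 = 20488 J
20488 J < 7239.7 + 443.5×330.0 = 153594.7 J, so not all ice melts; final T = 0 °C.
Heat left for melting: 20488 − 7239.7 = 13248.3 J
Mass melted = 13248.3 / 330.0 = 40.15 g
Ice remaining = 443.5 − 40.15 = 403.35 g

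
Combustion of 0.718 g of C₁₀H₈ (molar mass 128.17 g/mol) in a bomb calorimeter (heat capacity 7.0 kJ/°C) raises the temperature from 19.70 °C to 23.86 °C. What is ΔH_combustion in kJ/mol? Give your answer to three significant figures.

ΔT = 23.86 − 19.70 = 4.16 °C
q_cal = C_cal × ΔT = 7.0 × 4.16 = 29.12 kJ
n = 0.718 / 128.17 = 0.005602 mol
q_rxn = −q_cal = -29.12 kJ
ΔH = -29.12 / 0.005602 = -5198 kJ/mol

ΔH = -5200 kJ/mol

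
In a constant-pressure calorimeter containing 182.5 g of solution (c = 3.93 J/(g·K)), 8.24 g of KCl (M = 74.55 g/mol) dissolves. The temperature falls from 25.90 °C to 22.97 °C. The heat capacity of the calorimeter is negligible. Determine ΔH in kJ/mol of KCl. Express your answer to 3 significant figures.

ΔH = 19.0 kJ/mol

|ΔT| = |22.97 − 25.90| = 2.93 °C
|q_surr| = (182.5 × 3.93) × 2.93 = 717.225 × 2.93 = 2101 J
n(KCl) = 8.24 / 74.55 = 0.1105 mol
Temperature fell, so q_rxn = +|q_surr| = 2.101 kJ
ΔH = q_rxn / n = 19.01 kJ/mol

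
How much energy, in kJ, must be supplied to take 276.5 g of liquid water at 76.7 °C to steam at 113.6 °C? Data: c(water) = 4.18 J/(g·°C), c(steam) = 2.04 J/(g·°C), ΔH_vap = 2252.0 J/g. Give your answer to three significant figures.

q1 (heat water 76.7→100.0 °C): 276.5 × 4.18 × 23.3 = 26929 J
q2 (vaporize at 100 °C): 276.5 × 2252.0 = 622678 J
q3 (heat steam 100.0→113.6 °C): 276.5 × 2.04 × 13.6 = 7671 J
Total: 26929 + 622678 + 7671 = 657278 J = 657 kJ

q = 657 kJ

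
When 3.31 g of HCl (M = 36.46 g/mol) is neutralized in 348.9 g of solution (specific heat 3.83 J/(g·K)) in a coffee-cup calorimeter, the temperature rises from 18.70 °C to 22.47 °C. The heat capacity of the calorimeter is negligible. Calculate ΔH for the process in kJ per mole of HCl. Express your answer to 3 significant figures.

ΔH = -55.5 kJ/mol

|ΔT| = |22.47 − 18.70| = 3.77 °C
|q_surr| = (348.9 × 3.83) × 3.77 = 1336.287 × 3.77 = 5038 J
n(HCl) = 3.31 / 36.46 = 0.09078 mol
Temperature rose, so q_rxn = −|q_surr| = -5.038 kJ
ΔH = q_rxn / n = -55.50 kJ/mol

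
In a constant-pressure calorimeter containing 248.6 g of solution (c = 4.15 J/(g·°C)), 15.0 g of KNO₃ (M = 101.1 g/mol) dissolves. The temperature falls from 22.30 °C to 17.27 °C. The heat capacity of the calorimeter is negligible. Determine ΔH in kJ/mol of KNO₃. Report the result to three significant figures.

ΔH = 35.0 kJ/mol

|ΔT| = |17.27 − 22.30| = 5.03 °C
|q_surr| = (248.6 × 4.15) × 5.03 = 1031.69 × 5.03 = 5189 J
n(KNO₃) = 15.0 / 101.1 = 0.1484 mol
Temperature fell, so q_rxn = +|q_surr| = 5.189 kJ
ΔH = q_rxn / n = 34.97 kJ/mol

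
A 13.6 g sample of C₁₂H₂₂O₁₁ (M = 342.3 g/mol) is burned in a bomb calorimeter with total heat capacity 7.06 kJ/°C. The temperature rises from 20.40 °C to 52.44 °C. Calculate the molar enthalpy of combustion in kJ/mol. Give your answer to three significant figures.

ΔH = -5690 kJ/mol

ΔT = 52.44 − 20.40 = 32.04 °C
q_cal = C_cal × ΔT = 7.06 × 32.04 = 226.2024 kJ
n = 13.6 / 342.3 = 0.03973 mol
q_rxn = −q_cal = -226.2024 kJ
ΔH = -226.2024 / 0.03973 = -5693 kJ/mol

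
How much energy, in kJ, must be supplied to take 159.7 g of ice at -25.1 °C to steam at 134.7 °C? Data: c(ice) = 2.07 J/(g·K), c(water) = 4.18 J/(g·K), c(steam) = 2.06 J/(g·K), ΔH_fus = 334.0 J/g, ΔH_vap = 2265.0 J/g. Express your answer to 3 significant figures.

q = 502 kJ

q1 (heat ice -25.1→0.0 °C): 159.7 × 2.07 × 25.1 = 8298 J
q2 (melt at 0 °C): 159.7 × 334.0 = 53340 J
q3 (heat water 0.0→100.0 °C): 159.7 × 4.18 × 100.0 = 66755 J
q4 (vaporize at 100 °C): 159.7 × 2265.0 = 361721 J
q5 (heat steam 100.0→134.7 °C): 159.7 × 2.06 × 34.7 = 11416 J
Total: 8298 + 53340 + 66755 + 361721 + 11416 = 501530 J = 502 kJ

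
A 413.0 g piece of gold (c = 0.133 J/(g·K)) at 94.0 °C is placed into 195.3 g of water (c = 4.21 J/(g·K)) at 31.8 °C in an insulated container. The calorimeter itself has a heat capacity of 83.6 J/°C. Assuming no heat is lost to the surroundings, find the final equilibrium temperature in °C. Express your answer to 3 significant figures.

Heat lost by gold = heat gained by water + calorimeter.
(413.0)(0.133)(94.0 − T) = [(195.3)(4.21) + 83.6](T − 31.8)
54.929 (94.0 − T) = 905.813 (T − 31.8)
5163.3 − 54.929 T = 905.813 T − 28805
33968.3 = 960.742 T
T = 35.36 °C

T_f = 35.4 °C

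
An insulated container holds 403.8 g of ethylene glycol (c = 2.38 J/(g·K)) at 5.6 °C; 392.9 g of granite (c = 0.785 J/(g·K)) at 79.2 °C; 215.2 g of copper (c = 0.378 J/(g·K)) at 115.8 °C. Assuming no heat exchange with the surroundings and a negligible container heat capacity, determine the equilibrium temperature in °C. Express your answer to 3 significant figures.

Σ mᵢcᵢ(T − Tᵢ) = 0  ⇒  T = Σ mᵢcᵢTᵢ / Σ mᵢcᵢ
Σ mᵢcᵢ = 403.8×2.38 + 392.9×0.785 + 215.2×0.378 = 1350.8161
Σ mᵢcᵢTᵢ = 961.044×5.6 + 308.4265×79.2 + 81.3456×115.8 = 39229
T = 39229 / 1350.8161 = 29.04 °C

T_f = 29.0 °C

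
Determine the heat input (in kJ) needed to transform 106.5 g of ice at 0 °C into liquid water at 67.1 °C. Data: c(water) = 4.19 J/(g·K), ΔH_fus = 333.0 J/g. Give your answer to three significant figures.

q1 (melt at 0 °C): 106.5 × 333.0 = 35465 J
q2 (heat water 0.0→67.1 °C): 106.5 × 4.19 × 67.1 = 29942 J
Total: 35465 + 29942 = 65407 J = 65.4 kJ

q = 65.4 kJ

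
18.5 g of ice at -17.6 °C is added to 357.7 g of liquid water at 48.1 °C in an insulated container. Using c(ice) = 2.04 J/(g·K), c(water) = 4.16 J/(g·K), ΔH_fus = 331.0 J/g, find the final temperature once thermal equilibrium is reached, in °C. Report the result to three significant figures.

Heat to bring ice to 0 °C and melt it: q₁ = 18.5×2.04×17.6 + 18.5×331.0 = 6787.7 J
Heat the water can supply cooling to 0 °C: 357.7×4.16×48.1 = 71574.3 J > q₁, so all ice melts.
Energy balance: 357.7×4.16×(48.1 − T) = 6787.7 + 18.5×4.16×(T − 0)
1488.032(48.1 − T) = 6787.7 + 76.96 T
71574.3 − 6787.7 = 1564.992 T
T = 64786.6 / 1564.992 = 41.40 °C

T_f = 41.4 °C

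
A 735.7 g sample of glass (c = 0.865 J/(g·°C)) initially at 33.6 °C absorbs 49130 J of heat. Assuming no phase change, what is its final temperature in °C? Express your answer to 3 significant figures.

T_f = 111 °C

ΔT = q / (m c) = 49130 / (735.7 × 0.865) = 77.20 °C
T_f = 33.6 + 77.20 = 110.80 °C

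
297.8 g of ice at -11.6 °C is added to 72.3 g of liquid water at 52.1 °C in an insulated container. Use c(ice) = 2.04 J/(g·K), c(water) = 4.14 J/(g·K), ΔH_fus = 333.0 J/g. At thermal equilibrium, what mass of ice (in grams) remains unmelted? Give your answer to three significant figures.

m_ice remaining = 272 g

Heat to warm all ice to 0 °C: 297.8×2.04×11.6 = 7047.1 J
Heat released by water cooling to 0 °C: 72.3×4.14×52.1 = 15595 J
15595 J < 7047.1 + 297.8×333.0 = 106214.5 J, so not all ice melts; final T = 0 °C.
Heat left for melting: 15595 − 7047.1 = 8547.9 J
Mass melted = 8547.9 / 333.0 = 25.67 g
Ice remaining = 297.8 − 25.67 = 272.13 g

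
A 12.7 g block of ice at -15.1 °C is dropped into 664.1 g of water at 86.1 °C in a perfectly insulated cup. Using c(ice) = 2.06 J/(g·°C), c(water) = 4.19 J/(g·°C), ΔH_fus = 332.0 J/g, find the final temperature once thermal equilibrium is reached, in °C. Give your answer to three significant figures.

Heat to bring ice to 0 °C and melt it: q₁ = 12.7×2.06×15.1 + 12.7×332.0 = 4611.4 J
Heat the water can supply cooling to 0 °C: 664.1×4.19×86.1 = 239580 J > q₁, so all ice melts.
Energy balance: 664.1×4.19×(86.1 − T) = 4611.4 + 12.7×4.19×(T − 0)
2782.579(86.1 − T) = 4611.4 + 53.213 T
239580 − 4611.4 = 2835.792 T
T = 234968.6 / 2835.792 = 82.86 °C

T_f = 82.9 °C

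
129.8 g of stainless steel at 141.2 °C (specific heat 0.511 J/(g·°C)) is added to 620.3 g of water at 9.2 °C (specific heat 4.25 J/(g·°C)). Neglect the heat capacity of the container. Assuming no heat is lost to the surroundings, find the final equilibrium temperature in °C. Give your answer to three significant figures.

T_f = 12.4 °C

Heat lost by stainless steel = heat gained by water.
(129.8)(0.511)(141.2 − T) = (620.3)(4.25)(T − 9.2)
66.3278 (141.2 − T) = 2636.275 (T − 9.2)
9365.5 − 66.3278 T = 2636.275 T − 24254
33619.5 = 2702.6028 T
T = 12.44 °C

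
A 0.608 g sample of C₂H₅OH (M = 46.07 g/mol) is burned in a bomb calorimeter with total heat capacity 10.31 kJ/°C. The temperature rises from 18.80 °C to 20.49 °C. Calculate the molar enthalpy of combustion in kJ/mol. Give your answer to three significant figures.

ΔT = 20.49 − 18.80 = 1.69 °C
q_cal = C_cal × ΔT = 10.31 × 1.69 = 17.4239 kJ
n = 0.608 / 46.07 = 0.01320 mol
q_rxn = −q_cal = -17.4239 kJ
ΔH = -17.4239 / 0.01320 = -1320 kJ/mol

ΔH = -1320 kJ/mol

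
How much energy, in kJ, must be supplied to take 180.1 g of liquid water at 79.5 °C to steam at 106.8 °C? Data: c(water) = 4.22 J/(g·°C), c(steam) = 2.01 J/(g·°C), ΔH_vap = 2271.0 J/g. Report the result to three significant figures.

q = 427 kJ

q1 (heat water 79.5→100.0 °C): 180.1 × 4.22 × 20.5 = 15580 J
q2 (vaporize at 100 °C): 180.1 × 2271.0 = 409007 J
q3 (heat steam 100.0→106.8 °C): 180.1 × 2.01 × 6.8 = 2462 J
Total: 15580 + 409007 + 2462 = 427049 J = 427 kJ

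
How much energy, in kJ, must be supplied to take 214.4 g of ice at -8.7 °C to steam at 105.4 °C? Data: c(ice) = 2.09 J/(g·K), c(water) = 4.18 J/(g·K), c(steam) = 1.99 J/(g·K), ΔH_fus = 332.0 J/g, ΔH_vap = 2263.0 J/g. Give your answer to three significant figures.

q = 652 kJ

q1 (heat ice -8.7→0.0 °C): 214.4 × 2.09 × 8.7 = 3898 J
q2 (melt at 0 °C): 214.4 × 332.0 = 71181 J
q3 (heat water 0.0→100.0 °C): 214.4 × 4.18 × 100.0 = 89619 J
q4 (vaporize at 100 °C): 214.4 × 2263.0 = 485187 J
q5 (heat steam 100.0→105.4 °C): 214.4 × 1.99 × 5.4 = 2304 J
Total: 3898 + 71181 + 89619 + 485187 + 2304 = 652189 J = 652 kJ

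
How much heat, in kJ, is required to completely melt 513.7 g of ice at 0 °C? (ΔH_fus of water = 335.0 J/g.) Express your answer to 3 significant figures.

q = m × ΔH_fus = 513.7 × 335.0 = 172100 J = 172 kJ

q = 172 kJ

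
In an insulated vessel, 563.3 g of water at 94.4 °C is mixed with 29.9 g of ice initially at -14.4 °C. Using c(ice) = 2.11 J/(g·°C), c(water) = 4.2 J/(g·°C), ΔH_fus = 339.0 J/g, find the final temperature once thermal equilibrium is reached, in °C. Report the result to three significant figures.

T_f = 85.2 °C

Heat to bring ice to 0 °C and melt it: q₁ = 29.9×2.11×14.4 + 29.9×339.0 = 11045 J
Heat the water can supply cooling to 0 °C: 563.3×4.2×94.4 = 223337 J > q₁, so all ice melts.
Energy balance: 563.3×4.2×(94.4 − T) = 11045 + 29.9×4.2×(T − 0)
2365.86(94.4 − T) = 11045 + 125.58 T
223337 − 11045 = 2491.44 T
T = 212292 / 2491.44 = 85.21 °C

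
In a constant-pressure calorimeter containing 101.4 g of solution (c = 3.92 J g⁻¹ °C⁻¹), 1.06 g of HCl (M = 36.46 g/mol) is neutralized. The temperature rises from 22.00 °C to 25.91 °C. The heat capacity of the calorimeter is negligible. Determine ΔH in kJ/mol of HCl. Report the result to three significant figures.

ΔH = -53.5 kJ/mol

|ΔT| = |25.91 − 22.00| = 3.91 °C
|q_surr| = (101.4 × 3.92) × 3.91 = 397.488 × 3.91 = 1554 J
n(HCl) = 1.06 / 36.46 = 0.02907 mol
Temperature rose, so q_rxn = −|q_surr| = -1.554 kJ
ΔH = q_rxn / n = -53.46 kJ/mol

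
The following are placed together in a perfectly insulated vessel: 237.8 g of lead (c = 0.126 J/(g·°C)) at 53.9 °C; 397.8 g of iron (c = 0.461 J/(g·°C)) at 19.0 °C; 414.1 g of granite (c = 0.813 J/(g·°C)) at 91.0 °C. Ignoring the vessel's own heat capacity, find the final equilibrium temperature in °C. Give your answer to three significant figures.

Σ mᵢcᵢ(T − Tᵢ) = 0  ⇒  T = Σ mᵢcᵢTᵢ / Σ mᵢcᵢ
Σ mᵢcᵢ = 237.8×0.126 + 397.8×0.461 + 414.1×0.813 = 550.0119
Σ mᵢcᵢTᵢ = 29.9628×53.9 + 183.3858×19.0 + 336.6633×91.0 = 35736
T = 35736 / 550.0119 = 64.97 °C

T_f = 65.0 °C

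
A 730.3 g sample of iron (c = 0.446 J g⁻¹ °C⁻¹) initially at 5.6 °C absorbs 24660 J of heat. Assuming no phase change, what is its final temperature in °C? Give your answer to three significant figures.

ΔT = q / (m c) = 24660 / (730.3 × 0.446) = 75.71 °C
T_f = 5.6 + 75.71 = 81.31 °C

T_f = 81.3 °C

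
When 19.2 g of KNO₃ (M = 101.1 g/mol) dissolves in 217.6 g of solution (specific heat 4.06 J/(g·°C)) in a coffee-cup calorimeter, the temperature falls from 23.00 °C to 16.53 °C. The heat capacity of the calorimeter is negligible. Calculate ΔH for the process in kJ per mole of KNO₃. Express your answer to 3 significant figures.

ΔH = 30.1 kJ/mol

|ΔT| = |16.53 − 23.00| = 6.47 °C
|q_surr| = (217.6 × 4.06) × 6.47 = 883.456 × 6.47 = 5716 J
n(KNO₃) = 19.2 / 101.1 = 0.1899 mol
Temperature fell, so q_rxn = +|q_surr| = 5.716 kJ
ΔH = q_rxn / n = 30.10 kJ/mol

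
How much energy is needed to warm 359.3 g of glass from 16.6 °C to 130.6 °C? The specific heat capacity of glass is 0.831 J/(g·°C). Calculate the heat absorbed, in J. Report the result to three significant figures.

q = m c ΔT = 359.3 × 0.831 × (130.6 − 16.6)
q = 359.3 × 0.831 × 114.0 = 34040 J

q = 34000 J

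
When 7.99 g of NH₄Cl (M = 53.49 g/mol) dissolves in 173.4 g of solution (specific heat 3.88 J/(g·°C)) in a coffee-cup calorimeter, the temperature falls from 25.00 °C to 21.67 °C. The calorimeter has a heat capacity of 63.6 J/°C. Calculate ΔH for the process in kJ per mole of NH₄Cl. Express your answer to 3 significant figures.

ΔH = 16.4 kJ/mol

|ΔT| = |21.67 − 25.00| = 3.33 °C
|q_surr| = (173.4 × 3.88 + 63.6) × 3.33 = 736.392 × 3.33 = 2452 J
n(NH₄Cl) = 7.99 / 53.49 = 0.1494 mol
Temperature fell, so q_rxn = +|q_surr| = 2.452 kJ
ΔH = q_rxn / n = 16.41 kJ/mol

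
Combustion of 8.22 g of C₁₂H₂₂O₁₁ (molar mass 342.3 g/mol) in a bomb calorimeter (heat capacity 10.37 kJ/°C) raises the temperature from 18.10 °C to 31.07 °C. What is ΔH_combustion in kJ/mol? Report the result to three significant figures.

ΔT = 31.07 − 18.10 = 12.97 °C
q_cal = C_cal × ΔT = 10.37 × 12.97 = 134.4989 kJ
n = 8.22 / 342.3 = 0.02401 mol
q_rxn = −q_cal = -134.4989 kJ
ΔH = -134.4989 / 0.02401 = -5602 kJ/mol

ΔH = -5600 kJ/mol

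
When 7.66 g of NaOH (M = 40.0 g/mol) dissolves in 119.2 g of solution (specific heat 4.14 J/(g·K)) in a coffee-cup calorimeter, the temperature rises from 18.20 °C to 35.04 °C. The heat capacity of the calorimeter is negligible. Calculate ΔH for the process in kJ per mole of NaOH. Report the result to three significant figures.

ΔH = -43.4 kJ/mol

|ΔT| = |35.04 − 18.20| = 16.84 °C
|q_surr| = (119.2 × 4.14) × 16.84 = 493.488 × 16.84 = 8310 J
n(NaOH) = 7.66 / 40.0 = 0.1915 mol
Temperature rose, so q_rxn = −|q_surr| = -8.310 kJ
ΔH = q_rxn / n = -43.39 kJ/mol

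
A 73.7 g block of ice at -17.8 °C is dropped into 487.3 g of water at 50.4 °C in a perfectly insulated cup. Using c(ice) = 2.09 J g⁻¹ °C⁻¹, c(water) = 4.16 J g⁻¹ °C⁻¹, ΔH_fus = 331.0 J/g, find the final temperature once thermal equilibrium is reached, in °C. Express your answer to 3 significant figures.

T_f = 32.2 °C

Heat to bring ice to 0 °C and melt it: q₁ = 73.7×2.09×17.8 + 73.7×331.0 = 27136 J
Heat the water can supply cooling to 0 °C: 487.3×4.16×50.4 = 102169 J > q₁, so all ice melts.
Energy balance: 487.3×4.16×(50.4 − T) = 27136 + 73.7×4.16×(T − 0)
2027.168(50.4 − T) = 27136 + 306.592 T
102169 − 27136 = 2333.760 T
T = 75033 / 2333.760 = 32.15 °C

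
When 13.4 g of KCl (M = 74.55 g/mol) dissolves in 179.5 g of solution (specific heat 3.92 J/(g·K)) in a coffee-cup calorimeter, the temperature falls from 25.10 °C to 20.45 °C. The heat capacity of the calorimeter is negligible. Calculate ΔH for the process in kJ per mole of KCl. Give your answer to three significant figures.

|ΔT| = |20.45 − 25.10| = 4.65 °C
|q_surr| = (179.5 × 3.92) × 4.65 = 703.64 × 4.65 = 3272 J
n(KCl) = 13.4 / 74.55 = 0.1797 mol
Temperature fell, so q_rxn = +|q_surr| = 3.272 kJ
ΔH = q_rxn / n = 18.21 kJ/mol

ΔH = 18.2 kJ/mol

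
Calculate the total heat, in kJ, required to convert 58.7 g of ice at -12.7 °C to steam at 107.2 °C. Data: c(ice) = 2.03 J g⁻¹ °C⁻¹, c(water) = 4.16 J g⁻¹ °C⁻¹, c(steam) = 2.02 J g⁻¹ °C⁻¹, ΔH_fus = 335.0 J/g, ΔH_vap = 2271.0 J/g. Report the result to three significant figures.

q1 (heat ice -12.7→0.0 °C): 58.7 × 2.03 × 12.7 = 1513 J
q2 (melt at 0 °C): 58.7 × 335.0 = 19665 J
q3 (heat water 0.0→100.0 °C): 58.7 × 4.16 × 100.0 = 24419 J
q4 (vaporize at 100 °C): 58.7 × 2271.0 = 133308 J
q5 (heat steam 100.0→107.2 °C): 58.7 × 2.02 × 7.2 = 854 J
Total: 1513 + 19665 + 24419 + 133308 + 854 = 179759 J = 180 kJ

q = 180 kJ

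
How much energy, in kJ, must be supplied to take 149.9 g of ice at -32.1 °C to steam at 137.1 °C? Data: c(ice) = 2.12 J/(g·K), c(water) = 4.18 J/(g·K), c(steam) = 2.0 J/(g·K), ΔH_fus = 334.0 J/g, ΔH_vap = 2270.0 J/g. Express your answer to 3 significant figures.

q1 (heat ice -32.1→0.0 °C): 149.9 × 2.12 × 32.1 = 10201 J
q2 (melt at 0 °C): 149.9 × 334.0 = 50067 J
q3 (heat water 0.0→100.0 °C): 149.9 × 4.18 × 100.0 = 62658 J
q4 (vaporize at 100 °C): 149.9 × 2270.0 = 340273 J
q5 (heat steam 100.0→137.1 °C): 149.9 × 2.0 × 37.1 = 11123 J
Total: 10201 + 50067 + 62658 + 340273 + 11123 = 474322 J = 474 kJ

q = 474 kJ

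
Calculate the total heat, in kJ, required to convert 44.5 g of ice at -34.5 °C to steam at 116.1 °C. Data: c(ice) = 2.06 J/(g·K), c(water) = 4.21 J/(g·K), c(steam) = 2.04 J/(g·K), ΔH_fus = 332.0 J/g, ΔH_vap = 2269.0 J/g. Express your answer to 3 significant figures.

q1 (heat ice -34.5→0.0 °C): 44.5 × 2.06 × 34.5 = 3163 J
q2 (melt at 0 °C): 44.5 × 332.0 = 14774 J
q3 (heat water 0.0→100.0 °C): 44.5 × 4.21 × 100.0 = 18735 J
q4 (vaporize at 100 °C): 44.5 × 2269.0 = 100971 J
q5 (heat steam 100.0→116.1 °C): 44.5 × 2.04 × 16.1 = 1462 J
Total: 3163 + 14774 + 18735 + 100971 + 1462 = 139105 J = 139 kJ

q = 139 kJ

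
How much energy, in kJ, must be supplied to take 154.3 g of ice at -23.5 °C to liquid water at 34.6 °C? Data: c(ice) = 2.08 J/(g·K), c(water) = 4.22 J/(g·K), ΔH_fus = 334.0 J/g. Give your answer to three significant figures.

q1 (heat ice -23.5→0.0 °C): 154.3 × 2.08 × 23.5 = 7542 J
q2 (melt at 0 °C): 154.3 × 334.0 = 51536 J
q3 (heat water 0.0→34.6 °C): 154.3 × 4.22 × 34.6 = 22530 J
Total: 7542 + 51536 + 22530 = 81608 J = 81.6 kJ

q = 81.6 kJ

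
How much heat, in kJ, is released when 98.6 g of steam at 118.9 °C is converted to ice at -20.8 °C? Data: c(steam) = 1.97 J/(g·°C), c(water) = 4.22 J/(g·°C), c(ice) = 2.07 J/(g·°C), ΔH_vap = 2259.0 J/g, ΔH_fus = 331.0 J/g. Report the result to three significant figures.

q = 305 kJ

q1 (cool steam 118.9→100 °C): 98.6 × 1.97 × 18.9 = 3671 J
q2 (condense at 100 °C): 98.6 × 2259.0 = 222737 J
q3 (cool water 100→0 °C): 98.6 × 4.22 × 100.0 = 41609 J
q4 (freeze at 0 °C): 98.6 × 331.0 = 32637 J
q5 (cool ice 0→-20.8 °C): 98.6 × 2.07 × 20.8 = 4245 J
Total: 3671 + 222737 + 41609 + 32637 + 4245 = 304899 J = 305 kJ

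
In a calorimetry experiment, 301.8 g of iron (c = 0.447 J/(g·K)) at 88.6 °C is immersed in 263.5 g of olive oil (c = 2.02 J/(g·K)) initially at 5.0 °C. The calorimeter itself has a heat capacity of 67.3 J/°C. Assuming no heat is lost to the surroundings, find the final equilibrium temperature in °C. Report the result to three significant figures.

T_f = 20.4 °C

Heat lost by iron = heat gained by olive oil + calorimeter.
(301.8)(0.447)(88.6 − T) = [(263.5)(2.02) + 67.3](T − 5.0)
134.9046 (88.6 − T) = 599.57 (T − 5.0)
11953 − 134.9046 T = 599.57 T − 2997.9
14950.9 = 734.4746 T
T = 20.36 °C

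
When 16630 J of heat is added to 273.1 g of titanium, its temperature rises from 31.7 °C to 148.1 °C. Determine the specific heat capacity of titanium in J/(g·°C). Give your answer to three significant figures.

c = q / (m ΔT) = 16630 / (273.1 × 116.4)
c = 16630 / 31788.84 = 0.523 J/(g·°C)

c = 0.523 J/(g·°C)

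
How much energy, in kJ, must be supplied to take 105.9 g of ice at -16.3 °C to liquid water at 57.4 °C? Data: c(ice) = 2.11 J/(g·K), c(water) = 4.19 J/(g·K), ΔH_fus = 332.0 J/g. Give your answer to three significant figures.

q = 64.3 kJ

q1 (heat ice -16.3→0.0 °C): 105.9 × 2.11 × 16.3 = 3642 J
q2 (melt at 0 °C): 105.9 × 332.0 = 35159 J
q3 (heat water 0.0→57.4 °C): 105.9 × 4.19 × 57.4 = 25470 J
Total: 3642 + 35159 + 25470 = 64271 J = 64.3 kJ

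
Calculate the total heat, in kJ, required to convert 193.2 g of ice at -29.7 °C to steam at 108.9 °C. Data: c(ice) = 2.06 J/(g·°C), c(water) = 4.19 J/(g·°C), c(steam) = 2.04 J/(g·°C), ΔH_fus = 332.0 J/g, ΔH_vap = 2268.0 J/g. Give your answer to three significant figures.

q1 (heat ice -29.7→0.0 °C): 193.2 × 2.06 × 29.7 = 11820 J
q2 (melt at 0 °C): 193.2 × 332.0 = 64142 J
q3 (heat water 0.0→100.0 °C): 193.2 × 4.19 × 100.0 = 80951 J
q4 (vaporize at 100 °C): 193.2 × 2268.0 = 438178 J
q5 (heat steam 100.0→108.9 °C): 193.2 × 2.04 × 8.9 = 3508 J
Total: 11820 + 64142 + 80951 + 438178 + 3508 = 598599 J = 599 kJ

q = 599 kJ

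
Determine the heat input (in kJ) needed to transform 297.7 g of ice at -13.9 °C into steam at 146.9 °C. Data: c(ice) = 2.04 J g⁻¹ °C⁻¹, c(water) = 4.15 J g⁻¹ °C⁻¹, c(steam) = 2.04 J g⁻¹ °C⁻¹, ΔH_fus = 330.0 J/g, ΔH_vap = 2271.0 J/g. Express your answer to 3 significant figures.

q1 (heat ice -13.9→0.0 °C): 297.7 × 2.04 × 13.9 = 8442 J
q2 (melt at 0 °C): 297.7 × 330.0 = 98241 J
q3 (heat water 0.0→100.0 °C): 297.7 × 4.15 × 100.0 = 123546 J
q4 (vaporize at 100 °C): 297.7 × 2271.0 = 676077 J
q5 (heat steam 100.0→146.9 °C): 297.7 × 2.04 × 46.9 = 28483 J
Total: 8442 + 98241 + 123546 + 676077 + 28483 = 934789 J = 935 kJ

q = 935 kJ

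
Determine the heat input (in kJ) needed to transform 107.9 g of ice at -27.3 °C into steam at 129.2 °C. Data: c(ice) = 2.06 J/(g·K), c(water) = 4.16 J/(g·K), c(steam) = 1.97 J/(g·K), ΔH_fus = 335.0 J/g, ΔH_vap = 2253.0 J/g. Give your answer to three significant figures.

q = 336 kJ

q1 (heat ice -27.3→0.0 °C): 107.9 × 2.06 × 27.3 = 6068 J
q2 (melt at 0 °C): 107.9 × 335.0 = 36147 J
q3 (heat water 0.0→100.0 °C): 107.9 × 4.16 × 100.0 = 44886 J
q4 (vaporize at 100 °C): 107.9 × 2253.0 = 243099 J
q5 (heat steam 100.0→129.2 °C): 107.9 × 1.97 × 29.2 = 6207 J
Total: 6068 + 36147 + 44886 + 243099 + 6207 = 336407 J = 336 kJ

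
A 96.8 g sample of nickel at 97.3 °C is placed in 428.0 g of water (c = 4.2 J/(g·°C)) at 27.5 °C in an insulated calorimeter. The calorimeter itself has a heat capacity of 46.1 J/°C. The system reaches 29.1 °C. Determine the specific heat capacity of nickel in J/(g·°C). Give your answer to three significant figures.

q_gained = (428.0 × 4.2 + 46.1) × (29.1 − 27.5) = 2950 J
q_lost = 96.8 × c × (97.3 − 29.1) = 6601.76 c
Set equal: c = 2950 / 6601.76 = 0.447 J/(g·°C)

c = 0.447 J/(g·°C)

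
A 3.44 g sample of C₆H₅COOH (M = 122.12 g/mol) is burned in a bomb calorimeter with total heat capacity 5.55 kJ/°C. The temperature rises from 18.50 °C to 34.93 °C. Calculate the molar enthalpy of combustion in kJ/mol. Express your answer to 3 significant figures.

ΔH = -3240 kJ/mol

ΔT = 34.93 − 18.50 = 16.43 °C
q_cal = C_cal × ΔT = 5.55 × 16.43 = 91.1865 kJ
n = 3.44 / 122.12 = 0.02817 mol
q_rxn = −q_cal = -91.1865 kJ
ΔH = -91.1865 / 0.02817 = -3237 kJ/mol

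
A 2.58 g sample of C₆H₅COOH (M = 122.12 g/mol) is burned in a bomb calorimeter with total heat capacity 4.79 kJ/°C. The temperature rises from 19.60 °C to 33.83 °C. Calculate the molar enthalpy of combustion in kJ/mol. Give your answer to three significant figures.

ΔT = 33.83 − 19.60 = 14.23 °C
q_cal = C_cal × ΔT = 4.79 × 14.23 = 68.1617 kJ
n = 2.58 / 122.12 = 0.02113 mol
q_rxn = −q_cal = -68.1617 kJ
ΔH = -68.1617 / 0.02113 = -3226 kJ/mol

ΔH = -3230 kJ/mol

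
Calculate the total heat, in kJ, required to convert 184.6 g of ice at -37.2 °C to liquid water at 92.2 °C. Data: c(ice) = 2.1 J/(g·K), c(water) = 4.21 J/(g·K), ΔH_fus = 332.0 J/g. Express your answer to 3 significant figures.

q1 (heat ice -37.2→0.0 °C): 184.6 × 2.1 × 37.2 = 14421 J
q2 (melt at 0 °C): 184.6 × 332.0 = 61287 J
q3 (heat water 0.0→92.2 °C): 184.6 × 4.21 × 92.2 = 71655 J
Total: 14421 + 61287 + 71655 = 147363 J = 147 kJ

q = 147 kJ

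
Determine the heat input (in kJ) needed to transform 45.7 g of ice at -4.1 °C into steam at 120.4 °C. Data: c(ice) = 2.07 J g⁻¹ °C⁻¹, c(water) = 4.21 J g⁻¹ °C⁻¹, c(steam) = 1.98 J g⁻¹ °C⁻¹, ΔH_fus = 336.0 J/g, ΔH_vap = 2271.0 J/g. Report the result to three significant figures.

q = 141 kJ

q1 (heat ice -4.1→0.0 °C): 45.7 × 2.07 × 4.1 = 388 J
q2 (melt at 0 °C): 45.7 × 336.0 = 15355 J
q3 (heat water 0.0→100.0 °C): 45.7 × 4.21 × 100.0 = 19240 J
q4 (vaporize at 100 °C): 45.7 × 2271.0 = 103785 J
q5 (heat steam 100.0→120.4 °C): 45.7 × 1.98 × 20.4 = 1846 J
Total: 388 + 15355 + 19240 + 103785 + 1846 = 140614 J = 141 kJ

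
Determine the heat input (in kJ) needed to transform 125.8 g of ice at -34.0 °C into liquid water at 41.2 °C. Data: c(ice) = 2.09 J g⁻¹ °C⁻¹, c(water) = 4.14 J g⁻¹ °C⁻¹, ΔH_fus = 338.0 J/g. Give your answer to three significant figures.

q1 (heat ice -34.0→0.0 °C): 125.8 × 2.09 × 34.0 = 8939 J
q2 (melt at 0 °C): 125.8 × 338.0 = 42520 J
q3 (heat water 0.0→41.2 °C): 125.8 × 4.14 × 41.2 = 21457 J
Total: 8939 + 42520 + 21457 = 72916 J = 72.9 kJ

q = 72.9 kJ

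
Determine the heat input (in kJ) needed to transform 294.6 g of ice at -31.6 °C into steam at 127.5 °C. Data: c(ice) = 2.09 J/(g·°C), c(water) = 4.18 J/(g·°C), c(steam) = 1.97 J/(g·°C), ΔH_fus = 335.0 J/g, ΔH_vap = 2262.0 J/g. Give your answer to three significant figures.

q1 (heat ice -31.6→0.0 °C): 294.6 × 2.09 × 31.6 = 19457 J
q2 (melt at 0 °C): 294.6 × 335.0 = 98691 J
q3 (heat water 0.0→100.0 °C): 294.6 × 4.18 × 100.0 = 123143 J
q4 (vaporize at 100 °C): 294.6 × 2262.0 = 666385 J
q5 (heat steam 100.0→127.5 °C): 294.6 × 1.97 × 27.5 = 15960 J
Total: 19457 + 98691 + 123143 + 666385 + 15960 = 923636 J = 924 kJ

q = 924 kJ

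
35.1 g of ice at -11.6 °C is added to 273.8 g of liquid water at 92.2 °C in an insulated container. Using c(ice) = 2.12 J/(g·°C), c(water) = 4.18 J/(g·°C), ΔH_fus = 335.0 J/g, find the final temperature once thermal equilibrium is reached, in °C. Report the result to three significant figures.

Heat to bring ice to 0 °C and melt it: q₁ = 35.1×2.12×11.6 + 35.1×335.0 = 12622 J
Heat the water can supply cooling to 0 °C: 273.8×4.18×92.2 = 105521 J > q₁, so all ice melts.
Energy balance: 273.8×4.18×(92.2 − T) = 12622 + 35.1×4.18×(T − 0)
1144.484(92.2 − T) = 12622 + 146.718 T
105521 − 12622 = 1291.202 T
T = 92899 / 1291.202 = 71.948 °C

T_f = 71.9 °C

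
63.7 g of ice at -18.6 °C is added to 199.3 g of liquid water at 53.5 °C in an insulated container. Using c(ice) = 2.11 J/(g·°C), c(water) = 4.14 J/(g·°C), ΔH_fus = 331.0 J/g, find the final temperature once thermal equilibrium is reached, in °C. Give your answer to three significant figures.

T_f = 18.9 °C

Heat to bring ice to 0 °C and melt it: q₁ = 63.7×2.11×18.6 + 63.7×331.0 = 23585 J
Heat the water can supply cooling to 0 °C: 199.3×4.14×53.5 = 44143.0 J > q₁, so all ice melts.
Energy balance: 199.3×4.14×(53.5 − T) = 23585 + 63.7×4.14×(T − 0)
825.102(53.5 − T) = 23585 + 263.718 T
44143.0 − 23585 = 1088.820 T
T = 20558.0 / 1088.820 = 18.88 °C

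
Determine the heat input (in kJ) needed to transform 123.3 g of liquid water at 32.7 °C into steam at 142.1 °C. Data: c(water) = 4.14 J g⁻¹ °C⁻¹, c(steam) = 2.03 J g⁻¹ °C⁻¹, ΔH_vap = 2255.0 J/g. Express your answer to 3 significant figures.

q1 (heat water 32.7→100.0 °C): 123.3 × 4.14 × 67.3 = 34354 J
q2 (vaporize at 100 °C): 123.3 × 2255.0 = 278042 J
q3 (heat steam 100.0→142.1 °C): 123.3 × 2.03 × 42.1 = 10538 J
Total: 34354 + 278042 + 10538 = 322934 J = 323 kJ

q = 323 kJ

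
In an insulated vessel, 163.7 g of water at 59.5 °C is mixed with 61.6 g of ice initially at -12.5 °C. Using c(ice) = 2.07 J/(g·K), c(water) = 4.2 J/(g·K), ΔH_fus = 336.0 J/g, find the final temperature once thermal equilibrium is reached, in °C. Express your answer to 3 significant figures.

T_f = 19.7 °C

Heat to bring ice to 0 °C and melt it: q₁ = 61.6×2.07×12.5 + 61.6×336.0 = 22292 J
Heat the water can supply cooling to 0 °C: 163.7×4.2×59.5 = 40908.6 J > q₁, so all ice melts.
Energy balance: 163.7×4.2×(59.5 − T) = 22292 + 61.6×4.2×(T − 0)
687.54(59.5 − T) = 22292 + 258.72 T
40908.6 − 22292 = 946.26 T
T = 18616.6 / 946.26 = 19.67 °C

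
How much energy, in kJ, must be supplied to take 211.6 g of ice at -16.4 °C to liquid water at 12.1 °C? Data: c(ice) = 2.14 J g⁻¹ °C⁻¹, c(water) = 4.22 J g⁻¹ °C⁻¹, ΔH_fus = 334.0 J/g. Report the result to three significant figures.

q1 (heat ice -16.4→0.0 °C): 211.6 × 2.14 × 16.4 = 7426 J
q2 (melt at 0 °C): 211.6 × 334.0 = 70674 J
q3 (heat water 0.0→12.1 °C): 211.6 × 4.22 × 12.1 = 10805 J
Total: 7426 + 70674 + 10805 = 88905 J = 88.9 kJ

q = 88.9 kJ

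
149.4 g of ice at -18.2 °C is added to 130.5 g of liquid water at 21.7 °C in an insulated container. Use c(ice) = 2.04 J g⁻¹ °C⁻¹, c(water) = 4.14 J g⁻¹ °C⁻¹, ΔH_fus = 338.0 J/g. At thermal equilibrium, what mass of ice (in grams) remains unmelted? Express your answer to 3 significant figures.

Heat to warm all ice to 0 °C: 149.4×2.04×18.2 = 5546.9 J
Heat released by water cooling to 0 °C: 130.5×4.14×21.7 = 11724 J
11724 J < 5546.9 + 149.4×338.0 = 56044.1 J, so not all ice melts; final T = 0 °C.
Heat left for melting: 11724 − 5546.9 = 6177.1 J
Mass melted = 6177.1 / 338.0 = 18.28 g
Ice remaining = 149.4 − 18.28 = 131.12 g

m_ice remaining = 131 g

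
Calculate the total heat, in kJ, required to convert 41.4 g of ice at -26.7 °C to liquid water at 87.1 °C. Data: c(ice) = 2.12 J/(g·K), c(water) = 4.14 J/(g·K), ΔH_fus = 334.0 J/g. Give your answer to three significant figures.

q = 31.1 kJ

q1 (heat ice -26.7→0.0 °C): 41.4 × 2.12 × 26.7 = 2343 J
q2 (melt at 0 °C): 41.4 × 334.0 = 13828 J
q3 (heat water 0.0→87.1 °C): 41.4 × 4.14 × 87.1 = 14929 J
Total: 2343 + 13828 + 14929 = 31100 J = 31.1 kJ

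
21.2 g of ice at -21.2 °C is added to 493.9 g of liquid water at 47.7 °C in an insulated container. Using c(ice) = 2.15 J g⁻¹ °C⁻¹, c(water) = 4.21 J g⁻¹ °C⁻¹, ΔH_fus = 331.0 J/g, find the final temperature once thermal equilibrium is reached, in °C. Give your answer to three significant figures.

Heat to bring ice to 0 °C and melt it: q₁ = 21.2×2.15×21.2 + 21.2×331.0 = 7983.5 J
Heat the water can supply cooling to 0 °C: 493.9×4.21×47.7 = 99183.5 J > q₁, so all ice melts.
Energy balance: 493.9×4.21×(47.7 − T) = 7983.5 + 21.2×4.21×(T − 0)
2079.319(47.7 − T) = 7983.5 + 89.252 T
99183.5 − 7983.5 = 2168.571 T
T = 91200.0 / 2168.571 = 42.06 °C

T_f = 42.1 °C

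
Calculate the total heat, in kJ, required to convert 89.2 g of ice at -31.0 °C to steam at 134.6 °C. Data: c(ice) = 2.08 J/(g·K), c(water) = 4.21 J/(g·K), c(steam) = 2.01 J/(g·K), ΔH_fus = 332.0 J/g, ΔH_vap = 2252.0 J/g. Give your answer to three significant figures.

q = 280 kJ

q1 (heat ice -31.0→0.0 °C): 89.2 × 2.08 × 31.0 = 5752 J
q2 (melt at 0 °C): 89.2 × 332.0 = 29614 J
q3 (heat water 0.0→100.0 °C): 89.2 × 4.21 × 100.0 = 37553 J
q4 (vaporize at 100 °C): 89.2 × 2252.0 = 200878 J
q5 (heat steam 100.0→134.6 °C): 89.2 × 2.01 × 34.6 = 6204 J
Total: 5752 + 29614 + 37553 + 200878 + 6204 = 280001 J = 280 kJ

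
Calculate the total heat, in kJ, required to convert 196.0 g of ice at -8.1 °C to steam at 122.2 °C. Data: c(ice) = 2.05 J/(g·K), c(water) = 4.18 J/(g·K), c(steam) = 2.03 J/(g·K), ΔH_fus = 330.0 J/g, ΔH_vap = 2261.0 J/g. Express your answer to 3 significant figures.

q = 602 kJ

q1 (heat ice -8.1→0.0 °C): 196.0 × 2.05 × 8.1 = 3255 J
q2 (melt at 0 °C): 196.0 × 330.0 = 64680 J
q3 (heat water 0.0→100.0 °C): 196.0 × 4.18 × 100.0 = 81928 J
q4 (vaporize at 100 °C): 196.0 × 2261.0 = 443156 J
q5 (heat steam 100.0→122.2 °C): 196.0 × 2.03 × 22.2 = 8833 J
Total: 3255 + 64680 + 81928 + 443156 + 8833 = 601852 J = 602 kJ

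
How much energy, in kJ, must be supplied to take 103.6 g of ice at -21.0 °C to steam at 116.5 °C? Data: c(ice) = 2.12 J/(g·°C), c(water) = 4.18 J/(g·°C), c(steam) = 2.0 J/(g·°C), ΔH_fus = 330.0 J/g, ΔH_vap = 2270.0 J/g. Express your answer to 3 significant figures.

q = 321 kJ

q1 (heat ice -21.0→0.0 °C): 103.6 × 2.12 × 21.0 = 4612 J
q2 (melt at 0 °C): 103.6 × 330.0 = 34188 J
q3 (heat water 0.0→100.0 °C): 103.6 × 4.18 × 100.0 = 43305 J
q4 (vaporize at 100 °C): 103.6 × 2270.0 = 235172 J
q5 (heat steam 100.0→116.5 °C): 103.6 × 2.0 × 16.5 = 3419 J
Total: 4612 + 34188 + 43305 + 235172 + 3419 = 320696 J = 321 kJ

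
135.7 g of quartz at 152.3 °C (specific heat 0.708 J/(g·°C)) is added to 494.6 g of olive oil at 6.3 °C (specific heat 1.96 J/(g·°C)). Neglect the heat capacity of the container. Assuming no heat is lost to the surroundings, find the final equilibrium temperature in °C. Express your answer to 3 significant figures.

Heat lost by quartz = heat gained by olive oil.
(135.7)(0.708)(152.3 − T) = (494.6)(1.96)(T − 6.3)
96.0756 (152.3 − T) = 969.416 (T − 6.3)
14632 − 96.0756 T = 969.416 T − 6107.3
20739.3 = 1065.4916 T
T = 19.46 °C

T_f = 19.5 °C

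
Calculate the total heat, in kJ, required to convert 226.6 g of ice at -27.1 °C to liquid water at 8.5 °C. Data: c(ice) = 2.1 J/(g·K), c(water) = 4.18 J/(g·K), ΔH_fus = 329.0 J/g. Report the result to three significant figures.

q1 (heat ice -27.1→0.0 °C): 226.6 × 2.1 × 27.1 = 12896 J
q2 (melt at 0 °C): 226.6 × 329.0 = 74551 J
q3 (heat water 0.0→8.5 °C): 226.6 × 4.18 × 8.5 = 8051 J
Total: 12896 + 74551 + 8051 = 95498 J = 95.5 kJ

q = 95.5 kJ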